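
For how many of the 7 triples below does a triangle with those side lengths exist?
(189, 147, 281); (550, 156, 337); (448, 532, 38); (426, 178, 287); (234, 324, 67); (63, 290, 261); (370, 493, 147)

(147,189,281): 147+189 > 281 → valid
(156,337,550): 156+337 ≤ 550 → not valid
(38,448,532): 38+448 ≤ 532 → not valid
(178,287,426): 178+287 > 426 → valid
(67,234,324): 67+234 ≤ 324 → not valid
(63,261,290): 63+261 > 290 → valid
(147,370,493): 147+370 > 493 → valid
4 of the 7 triples form a triangle.

4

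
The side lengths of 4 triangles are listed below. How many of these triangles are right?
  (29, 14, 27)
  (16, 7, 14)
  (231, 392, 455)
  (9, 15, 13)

1

(29,14,27): 14²+27² = 925 > 841 = 29² → acute
(16,7,14): 7²+14² = 245 < 256 = 16² → obtuse
(231,392,455): 231²+392² = 207025 = 455² → right
(9,15,13): 9²+13² = 250 > 225 = 15² → acute
1 of the 4 is right.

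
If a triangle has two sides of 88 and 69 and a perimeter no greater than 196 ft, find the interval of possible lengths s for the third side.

Triangle inequality alone gives 19 < s < 157.
The perimeter condition gives s ≤ 196 − 88 − 69 = 39.
Intersecting the two: 19 < s ≤ 39.

19 < s ≤ 39 ft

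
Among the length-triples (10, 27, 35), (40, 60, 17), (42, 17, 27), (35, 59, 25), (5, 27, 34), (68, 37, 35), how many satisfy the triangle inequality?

(10,27,35): 10+27 > 35 → valid
(17,40,60): 17+40 ≤ 60 → not valid
(17,27,42): 17+27 > 42 → valid
(25,35,59): 25+35 > 59 → valid
(5,27,34): 5+27 ≤ 34 → not valid
(35,37,68): 35+37 > 68 → valid
4 of the 6 triples form a triangle.

4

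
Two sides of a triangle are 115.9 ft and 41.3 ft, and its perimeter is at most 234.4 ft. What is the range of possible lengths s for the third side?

74.6 < s ≤ 77.2 ft

Triangle inequality alone gives 74.6 < s < 157.2.
The perimeter condition gives s ≤ 234.4 − 115.9 − 41.3 = 77.2.
Intersecting the two: 74.6 < s ≤ 77.2.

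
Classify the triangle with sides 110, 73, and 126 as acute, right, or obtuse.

Compare the square of the longest side to the sum of squares of the other two: 73² + 110² = 17429 > 15876 = 126².

acute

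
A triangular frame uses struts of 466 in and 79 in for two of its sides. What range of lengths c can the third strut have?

By the triangle inequality, c must be less than 466 + 79 = 545 and greater than |466 − 79| = 387.

387 < c < 545 (in)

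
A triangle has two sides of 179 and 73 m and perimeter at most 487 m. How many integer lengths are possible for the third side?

129

Triangle inequality: 106 < x < 252. Perimeter ≤ 487 gives x ≤ 487 − 179 − 73 = 235.
So 106 < x ≤ 235; integers 107 through 235: 129 values.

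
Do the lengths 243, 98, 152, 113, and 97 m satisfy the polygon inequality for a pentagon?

Yes

A pentagon exists iff every side is shorter than the sum of the others — equivalently, the longest side is less than the sum of the rest.
Longest side 243 < 460 (sum of the remaining 4), so yes.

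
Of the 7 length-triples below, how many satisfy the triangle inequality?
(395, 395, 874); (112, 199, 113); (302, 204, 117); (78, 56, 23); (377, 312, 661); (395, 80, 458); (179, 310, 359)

6

(395,395,874): 395+395 ≤ 874 → not valid
(112,113,199): 112+113 > 199 → valid
(117,204,302): 117+204 > 302 → valid
(23,56,78): 23+56 > 78 → valid
(312,377,661): 312+377 > 661 → valid
(80,395,458): 80+395 > 458 → valid
(179,310,359): 179+310 > 359 → valid
6 of the 7 triples form a triangle.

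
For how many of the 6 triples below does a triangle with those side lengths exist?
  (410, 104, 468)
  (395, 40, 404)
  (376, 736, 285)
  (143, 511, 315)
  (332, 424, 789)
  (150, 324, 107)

(104,410,468): 104+410 > 468 → valid
(40,395,404): 40+395 > 404 → valid
(285,376,736): 285+376 ≤ 736 → not valid
(143,315,511): 143+315 ≤ 511 → not valid
(332,424,789): 332+424 ≤ 789 → not valid
(107,150,324): 107+150 ≤ 324 → not valid
2 of the 6 triples form a triangle.

2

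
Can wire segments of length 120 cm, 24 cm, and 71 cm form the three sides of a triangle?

No

The longest side is 120, but the other two sum to only 95.
95 < 120, so the triangle inequality fails.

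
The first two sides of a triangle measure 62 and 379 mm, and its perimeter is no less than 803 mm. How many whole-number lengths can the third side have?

Triangle inequality: 317 < x < 441. Perimeter ≥ 803 gives x ≥ 803 − 62 − 379 = 362.
So 362 ≤ x < 441; integers 362 through 440: 79 values.

79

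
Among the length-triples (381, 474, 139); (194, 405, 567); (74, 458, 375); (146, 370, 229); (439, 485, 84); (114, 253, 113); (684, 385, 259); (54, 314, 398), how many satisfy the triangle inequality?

(139,381,474): 139+381 > 474 → valid
(194,405,567): 194+405 > 567 → valid
(74,375,458): 74+375 ≤ 458 → not valid
(146,229,370): 146+229 > 370 → valid
(84,439,485): 84+439 > 485 → valid
(113,114,253): 113+114 ≤ 253 → not valid
(259,385,684): 259+385 ≤ 684 → not valid
(54,314,398): 54+314 ≤ 398 → not valid
4 of the 8 triples form a triangle.

4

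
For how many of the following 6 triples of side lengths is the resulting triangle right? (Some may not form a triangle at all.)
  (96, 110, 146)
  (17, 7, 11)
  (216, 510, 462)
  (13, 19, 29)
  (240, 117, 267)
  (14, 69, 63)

3

(96,110,146): 96²+110² = 21316 = 146² → right
(17,7,11): 7²+11² = 170 < 289 = 17² → obtuse
(216,510,462): 216²+462² = 260100 = 510² → right
(13,19,29): 13²+19² = 530 < 841 = 29² → obtuse
(240,117,267): 117²+240² = 71289 = 267² → right
(14,69,63): 14²+63² = 4165 < 4761 = 69² → obtuse
3 of the 6 are right.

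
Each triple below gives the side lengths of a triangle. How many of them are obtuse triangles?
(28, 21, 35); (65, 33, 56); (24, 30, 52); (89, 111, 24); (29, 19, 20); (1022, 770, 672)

3

(28,21,35): 21²+28² = 1225 = 35² → right
(65,33,56): 33²+56² = 4225 = 65² → right
(24,30,52): 24²+30² = 1476 < 2704 = 52² → obtuse
(89,111,24): 24²+89² = 8497 < 12321 = 111² → obtuse
(29,19,20): 19²+20² = 761 < 841 = 29² → obtuse
(1022,770,672): 672²+770² = 1044484 = 1022² → right
3 of the 6 are obtuse.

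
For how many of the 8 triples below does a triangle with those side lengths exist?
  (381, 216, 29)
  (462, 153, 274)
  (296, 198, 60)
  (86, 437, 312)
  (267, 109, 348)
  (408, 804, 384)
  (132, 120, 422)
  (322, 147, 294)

2

(29,216,381): 29+216 ≤ 381 → not valid
(153,274,462): 153+274 ≤ 462 → not valid
(60,198,296): 60+198 ≤ 296 → not valid
(86,312,437): 86+312 ≤ 437 → not valid
(109,267,348): 109+267 > 348 → valid
(384,408,804): 384+408 ≤ 804 → not valid
(120,132,422): 120+132 ≤ 422 → not valid
(147,294,322): 147+294 > 322 → valid
2 of the 8 triples form a triangle.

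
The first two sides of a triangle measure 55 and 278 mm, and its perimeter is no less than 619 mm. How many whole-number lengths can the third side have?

Triangle inequality: 223 < x < 333. Perimeter ≥ 619 gives x ≥ 619 − 55 − 278 = 286.
So 286 ≤ x < 333; integers 286 through 332: 47 values.

47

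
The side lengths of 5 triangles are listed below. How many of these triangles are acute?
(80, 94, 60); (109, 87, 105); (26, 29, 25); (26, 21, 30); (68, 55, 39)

4

(80,94,60): 60²+80² = 10000 > 8836 = 94² → acute
(109,87,105): 87²+105² = 18594 > 11881 = 109² → acute
(26,29,25): 25²+26² = 1301 > 841 = 29² → acute
(26,21,30): 21²+26² = 1117 > 900 = 30² → acute
(68,55,39): 39²+55² = 4546 < 4624 = 68² → obtuse
4 of the 5 are acute.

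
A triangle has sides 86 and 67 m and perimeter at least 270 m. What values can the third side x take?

Triangle inequality alone gives 19 < x < 153.
The perimeter condition gives x ≥ 270 − 86 − 67 = 117.
Intersecting the two: 117 ≤ x < 153.

117 ≤ x < 153 m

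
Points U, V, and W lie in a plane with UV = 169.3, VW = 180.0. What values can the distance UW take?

10.7 ≤ UW ≤ 349.3

By the triangle inequality, |169.3 − 180.0| ≤ UW ≤ 169.3 + 180.0.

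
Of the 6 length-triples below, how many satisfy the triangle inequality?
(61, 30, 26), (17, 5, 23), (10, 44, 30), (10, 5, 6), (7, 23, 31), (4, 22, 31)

1

(26,30,61): 26+30 ≤ 61 → not valid
(5,17,23): 5+17 ≤ 23 → not valid
(10,30,44): 10+30 ≤ 44 → not valid
(5,6,10): 5+6 > 10 → valid
(7,23,31): 7+23 ≤ 31 → not valid
(4,22,31): 4+22 ≤ 31 → not valid
1 of the 6 triples forms a triangle.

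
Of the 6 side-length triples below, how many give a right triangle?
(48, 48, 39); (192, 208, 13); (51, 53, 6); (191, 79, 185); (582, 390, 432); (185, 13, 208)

(48,48,39): 39²+48² = 3825 > 2304 = 48² → acute
(192,208,13): 13+192 ≤ 208, not a triangle
(51,53,6): 6²+51² = 2637 < 2809 = 53² → obtuse
(191,79,185): 79²+185² = 40466 > 36481 = 191² → acute
(582,390,432): 390²+432² = 338724 = 582² → right
(185,13,208): 13+185 ≤ 208, not a triangle
1 of the 6 is right.

1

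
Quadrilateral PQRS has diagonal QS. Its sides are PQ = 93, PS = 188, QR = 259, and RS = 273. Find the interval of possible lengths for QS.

95 < QS < 281

From triangle PQS: |93 − 188| < QS < 93 + 188, i.e. 95 < QS < 281.
From triangle RQS: 14 < QS < 532.
Both must hold, so QS lies in the intersection.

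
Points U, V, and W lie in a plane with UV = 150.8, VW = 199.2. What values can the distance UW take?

By the triangle inequality, |150.8 − 199.2| ≤ UW ≤ 150.8 + 199.2.

48.4 ≤ UW ≤ 350.0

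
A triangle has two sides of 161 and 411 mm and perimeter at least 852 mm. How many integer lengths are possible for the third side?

292

Triangle inequality: 250 < x < 572. Perimeter ≥ 852 gives x ≥ 852 − 161 − 411 = 280.
So 280 ≤ x < 572; integers 280 through 571: 292 values.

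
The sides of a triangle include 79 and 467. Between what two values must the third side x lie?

388 < x < 546

By the triangle inequality, x must be less than 79 + 467 = 546 and greater than |79 − 467| = 388.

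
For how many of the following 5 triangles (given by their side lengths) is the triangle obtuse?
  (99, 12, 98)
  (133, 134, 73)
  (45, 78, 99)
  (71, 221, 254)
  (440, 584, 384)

(99,12,98): 12²+98² = 9748 < 9801 = 99² → obtuse
(133,134,73): 73²+133² = 23018 > 17956 = 134² → acute
(45,78,99): 45²+78² = 8109 < 9801 = 99² → obtuse
(71,221,254): 71²+221² = 53882 < 64516 = 254² → obtuse
(440,584,384): 384²+440² = 341056 = 584² → right
3 of the 5 are obtuse.

3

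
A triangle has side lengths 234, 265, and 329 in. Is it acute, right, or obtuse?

Compare the square of the longest side to the sum of squares of the other two: 234² + 265² = 124981 > 108241 = 329².

acute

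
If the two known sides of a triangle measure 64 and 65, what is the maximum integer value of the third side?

The third side must be strictly less than 64 + 65 = 129.
The largest integer below 129 is 128.

128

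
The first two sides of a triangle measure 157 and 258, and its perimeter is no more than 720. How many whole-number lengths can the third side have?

Triangle inequality: 101 < x < 415. Perimeter ≤ 720 gives x ≤ 720 − 157 − 258 = 305.
So 101 < x ≤ 305; integers 102 through 305: 204 values.

204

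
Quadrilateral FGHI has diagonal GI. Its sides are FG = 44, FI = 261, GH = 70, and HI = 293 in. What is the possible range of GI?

223 < GI < 305

From triangle FGI: |44 − 261| < GI < 44 + 261, i.e. 217 < GI < 305.
From triangle HGI: 223 < GI < 363.
Both must hold, so GI lies in the intersection.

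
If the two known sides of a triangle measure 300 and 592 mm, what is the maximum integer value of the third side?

891

The third side must be strictly less than 300 + 592 = 892.
The largest integer below 892 is 891.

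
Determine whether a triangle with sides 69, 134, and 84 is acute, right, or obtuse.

obtuse

Compare the square of the longest side to the sum of squares of the other two: 69² + 84² = 11817 < 17956 = 134².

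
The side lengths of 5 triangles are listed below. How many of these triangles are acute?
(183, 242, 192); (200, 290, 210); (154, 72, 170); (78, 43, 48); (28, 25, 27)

2

(183,242,192): 183²+192² = 70353 > 58564 = 242² → acute
(200,290,210): 200²+210² = 84100 = 290² → right
(154,72,170): 72²+154² = 28900 = 170² → right
(78,43,48): 43²+48² = 4153 < 6084 = 78² → obtuse
(28,25,27): 25²+27² = 1354 > 784 = 28² → acute
2 of the 5 are acute.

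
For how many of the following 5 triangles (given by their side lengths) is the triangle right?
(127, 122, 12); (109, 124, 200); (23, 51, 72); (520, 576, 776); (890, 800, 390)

(127,122,12): 12²+122² = 15028 < 16129 = 127² → obtuse
(109,124,200): 109²+124² = 27257 < 40000 = 200² → obtuse
(23,51,72): 23²+51² = 3130 < 5184 = 72² → obtuse
(520,576,776): 520²+576² = 602176 = 776² → right
(890,800,390): 390²+800² = 792100 = 890² → right
2 of the 5 are right.

2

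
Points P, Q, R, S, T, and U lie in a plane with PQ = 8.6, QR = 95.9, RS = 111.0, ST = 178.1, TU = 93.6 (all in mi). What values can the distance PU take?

The maximum is all hops collinear in one direction: 8.6 + 95.9 + 111.0 + 178.1 + 93.6 = 487.2.
The longest hop is 178.1; the others sum to 309.1. Since 178.1 ≤ 309.1, the path can fold back on itself completely, so the minimum distance is 0.

0 ≤ PU ≤ 487.2 mi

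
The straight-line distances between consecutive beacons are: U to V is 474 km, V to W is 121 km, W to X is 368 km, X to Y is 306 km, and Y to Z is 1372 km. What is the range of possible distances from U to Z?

103 ≤ UZ ≤ 2641 km

The maximum is all hops collinear in one direction: 474 + 121 + 368 + 306 + 1372 = 2641.
The longest hop is 1372; the others sum to 1269. Folding the others back against it leaves at least 1372 − 1269 = 103.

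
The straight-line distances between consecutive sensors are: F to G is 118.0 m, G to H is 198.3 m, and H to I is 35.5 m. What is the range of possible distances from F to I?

44.8 ≤ FI ≤ 351.8 m

The maximum is all hops collinear in one direction: 118.0 + 198.3 + 35.5 = 351.8.
The longest hop is 198.3; the others sum to 153.5. Folding the others back against it leaves at least 198.3 − 153.5 = 44.8.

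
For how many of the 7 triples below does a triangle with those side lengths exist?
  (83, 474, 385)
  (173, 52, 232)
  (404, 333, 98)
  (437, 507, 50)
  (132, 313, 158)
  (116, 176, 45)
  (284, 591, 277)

(83,385,474): 83+385 ≤ 474 → not valid
(52,173,232): 52+173 ≤ 232 → not valid
(98,333,404): 98+333 > 404 → valid
(50,437,507): 50+437 ≤ 507 → not valid
(132,158,313): 132+158 ≤ 313 → not valid
(45,116,176): 45+116 ≤ 176 → not valid
(277,284,591): 277+284 ≤ 591 → not valid
1 of the 7 triples forms a triangle.

1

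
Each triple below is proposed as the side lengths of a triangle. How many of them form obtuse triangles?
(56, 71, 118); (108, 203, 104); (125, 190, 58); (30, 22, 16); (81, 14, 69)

4

(56,71,118): 56²+71² = 8177 < 13924 = 118² → obtuse
(108,203,104): 104²+108² = 22480 < 41209 = 203² → obtuse
(125,190,58): 58+125 ≤ 190, not a triangle
(30,22,16): 16²+22² = 740 < 900 = 30² → obtuse
(81,14,69): 14²+69² = 4957 < 6561 = 81² → obtuse
4 of the 5 are obtuse.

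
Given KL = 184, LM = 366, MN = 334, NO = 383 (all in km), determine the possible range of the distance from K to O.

The maximum is all hops collinear in one direction: 184 + 366 + 334 + 383 = 1267.
The longest hop is 383; the others sum to 884. Since 383 ≤ 884, the path can fold back on itself completely, so the minimum distance is 0.

0 ≤ KO ≤ 1267 km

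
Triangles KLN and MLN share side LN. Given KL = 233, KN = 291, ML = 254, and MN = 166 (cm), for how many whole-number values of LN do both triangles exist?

From triangle KLN: 58 < LN < 524.
From triangle MLN: 88 < LN < 420.
Intersection: 88 < LN < 420, so integers 89 through 419: 331 values.

331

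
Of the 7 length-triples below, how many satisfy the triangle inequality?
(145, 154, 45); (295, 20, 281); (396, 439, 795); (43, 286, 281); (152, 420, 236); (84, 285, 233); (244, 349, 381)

6

(45,145,154): 45+145 > 154 → valid
(20,281,295): 20+281 > 295 → valid
(396,439,795): 396+439 > 795 → valid
(43,281,286): 43+281 > 286 → valid
(152,236,420): 152+236 ≤ 420 → not valid
(84,233,285): 84+233 > 285 → valid
(244,349,381): 244+349 > 381 → valid
6 of the 7 triples form a triangle.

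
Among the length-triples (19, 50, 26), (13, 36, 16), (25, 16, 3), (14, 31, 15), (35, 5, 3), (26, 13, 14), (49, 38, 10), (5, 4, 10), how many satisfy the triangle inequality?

1

(19,26,50): 19+26 ≤ 50 → not valid
(13,16,36): 13+16 ≤ 36 → not valid
(3,16,25): 3+16 ≤ 25 → not valid
(14,15,31): 14+15 ≤ 31 → not valid
(3,5,35): 3+5 ≤ 35 → not valid
(13,14,26): 13+14 > 26 → valid
(10,38,49): 10+38 ≤ 49 → not valid
(4,5,10): 4+5 ≤ 10 → not valid
1 of the 8 triples forms a triangle.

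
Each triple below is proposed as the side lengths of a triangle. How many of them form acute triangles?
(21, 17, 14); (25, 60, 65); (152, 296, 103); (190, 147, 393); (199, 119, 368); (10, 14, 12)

(21,17,14): 14²+17² = 485 > 441 = 21² → acute
(25,60,65): 25²+60² = 4225 = 65² → right
(152,296,103): 103+152 ≤ 296, not a triangle
(190,147,393): 147+190 ≤ 393, not a triangle
(199,119,368): 119+199 ≤ 368, not a triangle
(10,14,12): 10²+12² = 244 > 196 = 14² → acute
2 of the 6 are acute.

2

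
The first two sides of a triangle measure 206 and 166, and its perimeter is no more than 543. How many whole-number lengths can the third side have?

131

Triangle inequality: 40 < x < 372. Perimeter ≤ 543 gives x ≤ 543 − 206 − 166 = 171.
So 40 < x ≤ 171; integers 41 through 171: 131 values.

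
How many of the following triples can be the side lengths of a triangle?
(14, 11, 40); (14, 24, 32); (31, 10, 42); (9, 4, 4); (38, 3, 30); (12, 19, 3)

(11,14,40): 11+14 ≤ 40 → not valid
(14,24,32): 14+24 > 32 → valid
(10,31,42): 10+31 ≤ 42 → not valid
(4,4,9): 4+4 ≤ 9 → not valid
(3,30,38): 3+30 ≤ 38 → not valid
(3,12,19): 3+12 ≤ 19 → not valid
1 of the 6 triples forms a triangle.

1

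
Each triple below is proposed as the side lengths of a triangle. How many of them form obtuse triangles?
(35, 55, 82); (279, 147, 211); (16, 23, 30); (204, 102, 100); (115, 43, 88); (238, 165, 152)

5

(35,55,82): 35²+55² = 4250 < 6724 = 82² → obtuse
(279,147,211): 147²+211² = 66130 < 77841 = 279² → obtuse
(16,23,30): 16²+23² = 785 < 900 = 30² → obtuse
(204,102,100): 100+102 ≤ 204, not a triangle
(115,43,88): 43²+88² = 9593 < 13225 = 115² → obtuse
(238,165,152): 152²+165² = 50329 < 56644 = 238² → obtuse
5 of the 6 are obtuse.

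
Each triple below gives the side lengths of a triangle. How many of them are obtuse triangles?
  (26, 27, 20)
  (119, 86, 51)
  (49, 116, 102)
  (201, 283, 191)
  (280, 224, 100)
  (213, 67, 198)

(26,27,20): 20²+26² = 1076 > 729 = 27² → acute
(119,86,51): 51²+86² = 9997 < 14161 = 119² → obtuse
(49,116,102): 49²+102² = 12805 < 13456 = 116² → obtuse
(201,283,191): 191²+201² = 76882 < 80089 = 283² → obtuse
(280,224,100): 100²+224² = 60176 < 78400 = 280² → obtuse
(213,67,198): 67²+198² = 43693 < 45369 = 213² → obtuse
5 of the 6 are obtuse.

5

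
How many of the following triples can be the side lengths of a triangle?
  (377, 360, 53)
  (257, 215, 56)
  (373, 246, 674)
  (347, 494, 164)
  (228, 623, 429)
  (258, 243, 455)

5

(53,360,377): 53+360 > 377 → valid
(56,215,257): 56+215 > 257 → valid
(246,373,674): 246+373 ≤ 674 → not valid
(164,347,494): 164+347 > 494 → valid
(228,429,623): 228+429 > 623 → valid
(243,258,455): 243+258 > 455 → valid
5 of the 6 triples form a triangle.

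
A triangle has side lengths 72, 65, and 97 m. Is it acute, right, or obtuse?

Compare the square of the longest side to the sum of squares of the other two: 65² + 72² = 9409 = 97².

right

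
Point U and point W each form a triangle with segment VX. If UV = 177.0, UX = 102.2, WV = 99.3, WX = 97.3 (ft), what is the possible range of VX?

74.8 < VX < 196.6

From triangle UVX: |177.0 − 102.2| < VX < 177.0 + 102.2, i.e. 74.8 < VX < 279.2.
From triangle WVX: 2.0 < VX < 196.6.
Both must hold, so VX lies in the intersection.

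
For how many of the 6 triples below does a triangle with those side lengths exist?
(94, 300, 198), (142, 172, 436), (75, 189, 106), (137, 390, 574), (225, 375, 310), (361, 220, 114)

1

(94,198,300): 94+198 ≤ 300 → not valid
(142,172,436): 142+172 ≤ 436 → not valid
(75,106,189): 75+106 ≤ 189 → not valid
(137,390,574): 137+390 ≤ 574 → not valid
(225,310,375): 225+310 > 375 → valid
(114,220,361): 114+220 ≤ 361 → not valid
1 of the 6 triples forms a triangle.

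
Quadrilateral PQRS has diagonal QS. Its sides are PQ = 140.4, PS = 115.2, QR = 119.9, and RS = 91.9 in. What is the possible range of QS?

From triangle PQS: |140.4 − 115.2| < QS < 140.4 + 115.2, i.e. 25.2 < QS < 255.6.
From triangle RQS: 28.0 < QS < 211.8.
Both must hold, so QS lies in the intersection.

28.0 < QS < 211.8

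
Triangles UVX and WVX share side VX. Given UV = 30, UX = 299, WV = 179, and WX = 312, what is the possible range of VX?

From triangle UVX: |30 − 299| < VX < 30 + 299, i.e. 269 < VX < 329.
From triangle WVX: 133 < VX < 491.
Both must hold, so VX lies in the intersection.

269 < VX < 329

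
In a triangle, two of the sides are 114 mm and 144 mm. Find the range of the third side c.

By the triangle inequality, c must be less than 114 + 144 = 258 and greater than |114 − 144| = 30.

30 < c < 258 (mm)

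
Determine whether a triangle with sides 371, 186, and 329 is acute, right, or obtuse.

acute

Compare the square of the longest side to the sum of squares of the other two: 186² + 329² = 142837 > 137641 = 371².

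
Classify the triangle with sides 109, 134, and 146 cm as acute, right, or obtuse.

Compare the square of the longest side to the sum of squares of the other two: 109² + 134² = 29837 > 21316 = 146².

acute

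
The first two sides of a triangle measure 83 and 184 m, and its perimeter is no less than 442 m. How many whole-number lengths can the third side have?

Triangle inequality: 101 < x < 267. Perimeter ≥ 442 gives x ≥ 442 − 83 − 184 = 175.
So 175 ≤ x < 267; integers 175 through 266: 92 values.

92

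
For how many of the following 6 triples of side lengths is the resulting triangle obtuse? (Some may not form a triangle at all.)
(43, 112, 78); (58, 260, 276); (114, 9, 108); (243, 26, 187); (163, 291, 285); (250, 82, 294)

(43,112,78): 43²+78² = 7933 < 12544 = 112² → obtuse
(58,260,276): 58²+260² = 70964 < 76176 = 276² → obtuse
(114,9,108): 9²+108² = 11745 < 12996 = 114² → obtuse
(243,26,187): 26+187 ≤ 243, not a triangle
(163,291,285): 163²+285² = 107794 > 84681 = 291² → acute
(250,82,294): 82²+250² = 69224 < 86436 = 294² → obtuse
4 of the 6 are obtuse.

4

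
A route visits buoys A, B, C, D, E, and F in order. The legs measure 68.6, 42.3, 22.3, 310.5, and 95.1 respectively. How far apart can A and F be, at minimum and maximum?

The maximum is all hops collinear in one direction: 68.6 + 42.3 + 22.3 + 310.5 + 95.1 = 538.8.
The longest hop is 310.5; the others sum to 228.3. Folding the others back against it leaves at least 310.5 − 228.3 = 82.2.

82.2 ≤ AF ≤ 538.8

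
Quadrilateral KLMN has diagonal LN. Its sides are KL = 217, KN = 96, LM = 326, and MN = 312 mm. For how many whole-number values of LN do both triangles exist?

191

From triangle KLN: 121 < LN < 313.
From triangle MLN: 14 < LN < 638.
Intersection: 121 < LN < 313, so integers 122 through 312: 191 values.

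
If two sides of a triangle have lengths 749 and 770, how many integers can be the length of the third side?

1497

The third side lies in the open interval (21, 1519).
Integers from 22 to 1518 inclusive: 1518 − 22 + 1 = 1497.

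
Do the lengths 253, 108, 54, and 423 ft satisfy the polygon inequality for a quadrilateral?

For a quadrilateral, each side must be shorter than the sum of the others.
Here the longest side is 423, but the remaining 3 sides sum to only 415.

No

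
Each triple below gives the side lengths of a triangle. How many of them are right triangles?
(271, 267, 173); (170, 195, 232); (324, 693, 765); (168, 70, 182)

2

(271,267,173): 173²+267² = 101218 > 73441 = 271² → acute
(170,195,232): 170²+195² = 66925 > 53824 = 232² → acute
(324,693,765): 324²+693² = 585225 = 765² → right
(168,70,182): 70²+168² = 33124 = 182² → right
2 of the 4 are right.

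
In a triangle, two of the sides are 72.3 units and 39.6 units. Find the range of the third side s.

32.7 < s < 111.9

By the triangle inequality, s must be less than 72.3 + 39.6 = 111.9 and greater than |72.3 − 39.6| = 32.7.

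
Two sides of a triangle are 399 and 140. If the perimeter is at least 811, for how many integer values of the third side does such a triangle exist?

267

Triangle inequality: 259 < x < 539. Perimeter ≥ 811 gives x ≥ 811 − 399 − 140 = 272.
So 272 ≤ x < 539; integers 272 through 538: 267 values.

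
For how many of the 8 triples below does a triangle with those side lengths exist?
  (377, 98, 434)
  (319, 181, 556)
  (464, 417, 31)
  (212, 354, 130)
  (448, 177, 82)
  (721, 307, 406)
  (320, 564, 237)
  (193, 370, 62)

1

(98,377,434): 98+377 > 434 → valid
(181,319,556): 181+319 ≤ 556 → not valid
(31,417,464): 31+417 ≤ 464 → not valid
(130,212,354): 130+212 ≤ 354 → not valid
(82,177,448): 82+177 ≤ 448 → not valid
(307,406,721): 307+406 ≤ 721 → not valid
(237,320,564): 237+320 ≤ 564 → not valid
(62,193,370): 62+193 ≤ 370 → not valid
1 of the 8 triples forms a triangle.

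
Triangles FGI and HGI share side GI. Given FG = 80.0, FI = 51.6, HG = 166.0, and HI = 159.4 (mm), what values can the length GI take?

From triangle FGI: |80.0 − 51.6| < GI < 80.0 + 51.6, i.e. 28.4 < GI < 131.6.
From triangle HGI: 6.6 < GI < 325.4.
Both must hold, so GI lies in the intersection.

28.4 < GI < 131.6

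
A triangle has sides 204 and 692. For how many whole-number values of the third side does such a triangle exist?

The third side lies in the open interval (488, 896).
Integers from 489 to 895 inclusive: 895 − 489 + 1 = 407.

407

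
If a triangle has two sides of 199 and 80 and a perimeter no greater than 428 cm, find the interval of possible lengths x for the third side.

119 < x ≤ 149

Triangle inequality alone gives 119 < x < 279.
The perimeter condition gives x ≤ 428 − 199 − 80 = 149.
Intersecting the two: 119 < x ≤ 149.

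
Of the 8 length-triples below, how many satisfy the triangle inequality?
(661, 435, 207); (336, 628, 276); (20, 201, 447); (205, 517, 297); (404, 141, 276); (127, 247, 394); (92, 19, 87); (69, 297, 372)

(207,435,661): 207+435 ≤ 661 → not valid
(276,336,628): 276+336 ≤ 628 → not valid
(20,201,447): 20+201 ≤ 447 → not valid
(205,297,517): 205+297 ≤ 517 → not valid
(141,276,404): 141+276 > 404 → valid
(127,247,394): 127+247 ≤ 394 → not valid
(19,87,92): 19+87 > 92 → valid
(69,297,372): 69+297 ≤ 372 → not valid
2 of the 8 triples form a triangle.

2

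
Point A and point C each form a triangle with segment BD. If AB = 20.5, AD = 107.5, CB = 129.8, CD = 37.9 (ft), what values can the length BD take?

From triangle ABD: |20.5 − 107.5| < BD < 20.5 + 107.5, i.e. 87.0 < BD < 128.0.
From triangle CBD: 91.9 < BD < 167.7.
Both must hold, so BD lies in the intersection.

91.9 < BD < 128.0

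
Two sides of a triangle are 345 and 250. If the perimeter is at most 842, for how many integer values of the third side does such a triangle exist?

Triangle inequality: 95 < x < 595. Perimeter ≤ 842 gives x ≤ 842 − 345 − 250 = 247.
So 95 < x ≤ 247; integers 96 through 247: 152 values.

152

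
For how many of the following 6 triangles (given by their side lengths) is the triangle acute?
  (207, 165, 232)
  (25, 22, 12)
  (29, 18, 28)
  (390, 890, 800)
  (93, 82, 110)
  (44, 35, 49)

(207,165,232): 165²+207² = 70074 > 53824 = 232² → acute
(25,22,12): 12²+22² = 628 > 625 = 25² → acute
(29,18,28): 18²+28² = 1108 > 841 = 29² → acute
(390,890,800): 390²+800² = 792100 = 890² → right
(93,82,110): 82²+93² = 15373 > 12100 = 110² → acute
(44,35,49): 35²+44² = 3161 > 2401 = 49² → acute
5 of the 6 are acute.

5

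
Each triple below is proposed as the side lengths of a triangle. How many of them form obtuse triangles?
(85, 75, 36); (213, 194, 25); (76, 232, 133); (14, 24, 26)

(85,75,36): 36²+75² = 6921 < 7225 = 85² → obtuse
(213,194,25): 25²+194² = 38261 < 45369 = 213² → obtuse
(76,232,133): 76+133 ≤ 232, not a triangle
(14,24,26): 14²+24² = 772 > 676 = 26² → acute
2 of the 4 are obtuse.

2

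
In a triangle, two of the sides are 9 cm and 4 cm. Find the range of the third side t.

5 < t < 13

By the triangle inequality, t must be less than 9 + 4 = 13 and greater than |9 − 4| = 5.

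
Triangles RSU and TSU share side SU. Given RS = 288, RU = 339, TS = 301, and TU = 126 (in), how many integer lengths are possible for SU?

251

From triangle RSU: 51 < SU < 627.
From triangle TSU: 175 < SU < 427.
Intersection: 175 < SU < 427, so integers 176 through 426: 251 values.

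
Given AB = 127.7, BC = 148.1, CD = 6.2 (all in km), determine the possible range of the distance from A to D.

14.2 ≤ AD ≤ 282.0 km

The maximum is all hops collinear in one direction: 127.7 + 148.1 + 6.2 = 282.0.
The longest hop is 148.1; the others sum to 133.9. Folding the others back against it leaves at least 148.1 − 133.9 = 14.2.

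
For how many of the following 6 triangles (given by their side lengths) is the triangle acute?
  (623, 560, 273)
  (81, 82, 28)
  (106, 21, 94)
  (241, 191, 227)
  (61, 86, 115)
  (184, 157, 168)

3

(623,560,273): 273²+560² = 388129 = 623² → right
(81,82,28): 28²+81² = 7345 > 6724 = 82² → acute
(106,21,94): 21²+94² = 9277 < 11236 = 106² → obtuse
(241,191,227): 191²+227² = 88010 > 58081 = 241² → acute
(61,86,115): 61²+86² = 11117 < 13225 = 115² → obtuse
(184,157,168): 157²+168² = 52873 > 33856 = 184² → acute
3 of the 6 are acute.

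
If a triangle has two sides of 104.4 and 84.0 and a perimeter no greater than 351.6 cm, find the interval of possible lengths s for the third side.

20.4 < s ≤ 163.2 cm

Triangle inequality alone gives 20.4 < s < 188.4.
The perimeter condition gives s ≤ 351.6 − 104.4 − 84.0 = 163.2.
Intersecting the two: 20.4 < s ≤ 163.2.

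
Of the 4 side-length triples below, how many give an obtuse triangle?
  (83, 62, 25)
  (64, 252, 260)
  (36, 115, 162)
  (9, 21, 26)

(83,62,25): 25²+62² = 4469 < 6889 = 83² → obtuse
(64,252,260): 64²+252² = 67600 = 260² → right
(36,115,162): 36+115 ≤ 162, not a triangle
(9,21,26): 9²+21² = 522 < 676 = 26² → obtuse
2 of the 4 are obtuse.

2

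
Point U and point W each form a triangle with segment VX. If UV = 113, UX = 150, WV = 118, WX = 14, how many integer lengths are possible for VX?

27

From triangle UVX: 37 < VX < 263.
From triangle WVX: 104 < VX < 132.
Intersection: 104 < VX < 132, so integers 105 through 131: 27 values.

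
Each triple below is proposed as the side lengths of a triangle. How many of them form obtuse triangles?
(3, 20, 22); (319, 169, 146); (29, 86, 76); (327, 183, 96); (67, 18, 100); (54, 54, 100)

(3,20,22): 3²+20² = 409 < 484 = 22² → obtuse
(319,169,146): 146+169 ≤ 319, not a triangle
(29,86,76): 29²+76² = 6617 < 7396 = 86² → obtuse
(327,183,96): 96+183 ≤ 327, not a triangle
(67,18,100): 18+67 ≤ 100, not a triangle
(54,54,100): 54²+54² = 5832 < 10000 = 100² → obtuse
3 of the 6 are obtuse.

3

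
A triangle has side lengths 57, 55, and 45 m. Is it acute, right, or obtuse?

Compare the square of the longest side to the sum of squares of the other two: 45² + 55² = 5050 > 3249 = 57².

acute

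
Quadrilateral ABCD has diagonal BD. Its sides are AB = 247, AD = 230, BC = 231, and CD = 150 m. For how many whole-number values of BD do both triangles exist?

299

From triangle ABD: 17 < BD < 477.
From triangle CBD: 81 < BD < 381.
Intersection: 81 < BD < 381, so integers 82 through 380: 299 values.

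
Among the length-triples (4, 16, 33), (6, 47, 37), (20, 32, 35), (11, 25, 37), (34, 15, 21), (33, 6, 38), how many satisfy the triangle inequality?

3

(4,16,33): 4+16 ≤ 33 → not valid
(6,37,47): 6+37 ≤ 47 → not valid
(20,32,35): 20+32 > 35 → valid
(11,25,37): 11+25 ≤ 37 → not valid
(15,21,34): 15+21 > 34 → valid
(6,33,38): 6+33 > 38 → valid
3 of the 6 triples form a triangle.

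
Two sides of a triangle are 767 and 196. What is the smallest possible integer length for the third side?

The third side must be strictly greater than |767 − 196| = 571.
The smallest integer above 571 is 572.

572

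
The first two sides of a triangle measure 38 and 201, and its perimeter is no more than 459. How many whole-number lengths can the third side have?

57

Triangle inequality: 163 < x < 239. Perimeter ≤ 459 gives x ≤ 459 − 38 − 201 = 220.
So 163 < x ≤ 220; integers 164 through 220: 57 values.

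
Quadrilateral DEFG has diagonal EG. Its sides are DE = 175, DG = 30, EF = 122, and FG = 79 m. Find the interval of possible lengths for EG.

From triangle DEG: |175 − 30| < EG < 175 + 30, i.e. 145 < EG < 205.
From triangle FEG: 43 < EG < 201.
Both must hold, so EG lies in the intersection.

145 < EG < 201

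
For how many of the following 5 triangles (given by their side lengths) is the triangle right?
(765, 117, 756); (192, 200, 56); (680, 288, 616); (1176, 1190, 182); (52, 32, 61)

4

(765,117,756): 117²+756² = 585225 = 765² → right
(192,200,56): 56²+192² = 40000 = 200² → right
(680,288,616): 288²+616² = 462400 = 680² → right
(1176,1190,182): 182²+1176² = 1416100 = 1190² → right
(52,32,61): 32²+52² = 3728 > 3721 = 61² → acute
4 of the 5 are right.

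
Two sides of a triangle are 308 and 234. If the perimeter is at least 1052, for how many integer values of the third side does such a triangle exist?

32

Triangle inequality: 74 < x < 542. Perimeter ≥ 1052 gives x ≥ 1052 − 308 − 234 = 510.
So 510 ≤ x < 542; integers 510 through 541: 32 values.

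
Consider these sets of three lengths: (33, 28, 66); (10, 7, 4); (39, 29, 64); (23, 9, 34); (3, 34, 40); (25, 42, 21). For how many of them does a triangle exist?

3

(28,33,66): 28+33 ≤ 66 → not valid
(4,7,10): 4+7 > 10 → valid
(29,39,64): 29+39 > 64 → valid
(9,23,34): 9+23 ≤ 34 → not valid
(3,34,40): 3+34 ≤ 40 → not valid
(21,25,42): 21+25 > 42 → valid
3 of the 6 triples form a triangle.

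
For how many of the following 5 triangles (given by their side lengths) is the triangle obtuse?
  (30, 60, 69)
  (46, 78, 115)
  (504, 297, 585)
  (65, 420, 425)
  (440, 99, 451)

(30,60,69): 30²+60² = 4500 < 4761 = 69² → obtuse
(46,78,115): 46²+78² = 8200 < 13225 = 115² → obtuse
(504,297,585): 297²+504² = 342225 = 585² → right
(65,420,425): 65²+420² = 180625 = 425² → right
(440,99,451): 99²+440² = 203401 = 451² → right
2 of the 5 are obtuse.

2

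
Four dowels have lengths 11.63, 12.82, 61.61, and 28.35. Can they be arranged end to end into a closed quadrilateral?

For a quadrilateral, each side must be shorter than the sum of the others.
Here the longest side is 61.61, but the remaining 3 sides sum to only 52.80.

No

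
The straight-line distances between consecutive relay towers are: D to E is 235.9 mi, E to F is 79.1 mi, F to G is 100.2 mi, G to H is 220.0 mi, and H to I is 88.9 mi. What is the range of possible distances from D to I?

The maximum is all hops collinear in one direction: 235.9 + 79.1 + 100.2 + 220.0 + 88.9 = 724.1.
The longest hop is 235.9; the others sum to 488.2. Since 235.9 ≤ 488.2, the path can fold back on itself completely, so the minimum distance is 0.

0 ≤ DI ≤ 724.1 mi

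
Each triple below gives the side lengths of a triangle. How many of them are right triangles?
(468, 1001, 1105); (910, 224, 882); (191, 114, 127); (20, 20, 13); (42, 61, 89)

2

(468,1001,1105): 468²+1001² = 1221025 = 1105² → right
(910,224,882): 224²+882² = 828100 = 910² → right
(191,114,127): 114²+127² = 29125 < 36481 = 191² → obtuse
(20,20,13): 13²+20² = 569 > 400 = 20² → acute
(42,61,89): 42²+61² = 5485 < 7921 = 89² → obtuse
2 of the 5 are right.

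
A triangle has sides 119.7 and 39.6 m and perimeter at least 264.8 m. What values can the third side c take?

Triangle inequality alone gives 80.1 < c < 159.3.
The perimeter condition gives c ≥ 264.8 − 119.7 − 39.6 = 105.5.
Intersecting the two: 105.5 ≤ c < 159.3.

105.5 ≤ c < 159.3 m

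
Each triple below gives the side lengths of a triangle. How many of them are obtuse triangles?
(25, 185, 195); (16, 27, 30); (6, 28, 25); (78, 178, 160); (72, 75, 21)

(25,185,195): 25²+185² = 34850 < 38025 = 195² → obtuse
(16,27,30): 16²+27² = 985 > 900 = 30² → acute
(6,28,25): 6²+25² = 661 < 784 = 28² → obtuse
(78,178,160): 78²+160² = 31684 = 178² → right
(72,75,21): 21²+72² = 5625 = 75² → right
2 of the 5 are obtuse.

2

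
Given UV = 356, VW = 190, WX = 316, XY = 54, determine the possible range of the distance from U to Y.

0 ≤ UY ≤ 916

The maximum is all hops collinear in one direction: 356 + 190 + 316 + 54 = 916.
The longest hop is 356; the others sum to 560. Since 356 ≤ 560, the path can fold back on itself completely, so the minimum distance is 0.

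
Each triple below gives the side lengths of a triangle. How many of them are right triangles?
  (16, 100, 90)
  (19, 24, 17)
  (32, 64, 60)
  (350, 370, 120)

(16,100,90): 16²+90² = 8356 < 10000 = 100² → obtuse
(19,24,17): 17²+19² = 650 > 576 = 24² → acute
(32,64,60): 32²+60² = 4624 > 4096 = 64² → acute
(350,370,120): 120²+350² = 136900 = 370² → right
1 of the 4 is right.

1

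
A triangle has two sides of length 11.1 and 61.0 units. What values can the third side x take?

49.9 < x < 72.1

By the triangle inequality, x must be less than 11.1 + 61.0 = 72.1 and greater than |11.1 − 61.0| = 49.9.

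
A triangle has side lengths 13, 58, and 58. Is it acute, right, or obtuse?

Compare the square of the longest side to the sum of squares of the other two: 13² + 58² = 3533 > 3364 = 58².

acute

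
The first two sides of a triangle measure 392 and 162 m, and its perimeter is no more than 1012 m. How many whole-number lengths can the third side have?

228

Triangle inequality: 230 < x < 554. Perimeter ≤ 1012 gives x ≤ 1012 − 392 − 162 = 458.
So 230 < x ≤ 458; integers 231 through 458: 228 values.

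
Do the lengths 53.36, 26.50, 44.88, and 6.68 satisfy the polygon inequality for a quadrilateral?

Yes

A quadrilateral exists iff every side is shorter than the sum of the others — equivalently, the longest side is less than the sum of the rest.
Longest side 53.36 < 78.06 (sum of the remaining 3), so yes.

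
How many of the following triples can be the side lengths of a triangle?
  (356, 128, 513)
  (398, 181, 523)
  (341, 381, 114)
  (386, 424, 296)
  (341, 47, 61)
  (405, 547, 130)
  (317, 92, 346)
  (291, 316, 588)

(128,356,513): 128+356 ≤ 513 → not valid
(181,398,523): 181+398 > 523 → valid
(114,341,381): 114+341 > 381 → valid
(296,386,424): 296+386 > 424 → valid
(47,61,341): 47+61 ≤ 341 → not valid
(130,405,547): 130+405 ≤ 547 → not valid
(92,317,346): 92+317 > 346 → valid
(291,316,588): 291+316 > 588 → valid
5 of the 8 triples form a triangle.

5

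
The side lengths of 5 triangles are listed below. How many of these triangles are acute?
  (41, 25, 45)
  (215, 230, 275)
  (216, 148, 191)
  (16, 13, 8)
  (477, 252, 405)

(41,25,45): 25²+41² = 2306 > 2025 = 45² → acute
(215,230,275): 215²+230² = 99125 > 75625 = 275² → acute
(216,148,191): 148²+191² = 58385 > 46656 = 216² → acute
(16,13,8): 8²+13² = 233 < 256 = 16² → obtuse
(477,252,405): 252²+405² = 227529 = 477² → right
3 of the 5 are acute.

3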